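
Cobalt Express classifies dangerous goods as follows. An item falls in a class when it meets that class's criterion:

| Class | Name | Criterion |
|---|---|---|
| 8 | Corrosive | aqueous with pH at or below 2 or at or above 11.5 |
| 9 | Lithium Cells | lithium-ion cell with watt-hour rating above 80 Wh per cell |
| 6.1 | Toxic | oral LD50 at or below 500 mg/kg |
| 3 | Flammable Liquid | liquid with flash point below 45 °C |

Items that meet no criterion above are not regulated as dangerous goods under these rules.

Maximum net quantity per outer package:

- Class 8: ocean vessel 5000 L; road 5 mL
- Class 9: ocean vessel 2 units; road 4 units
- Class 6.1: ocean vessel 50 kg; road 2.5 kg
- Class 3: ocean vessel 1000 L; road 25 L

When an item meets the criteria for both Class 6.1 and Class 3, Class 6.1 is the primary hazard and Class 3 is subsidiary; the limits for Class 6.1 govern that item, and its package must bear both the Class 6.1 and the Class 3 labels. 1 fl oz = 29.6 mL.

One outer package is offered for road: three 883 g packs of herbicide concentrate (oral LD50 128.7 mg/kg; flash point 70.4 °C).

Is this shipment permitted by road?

The herbicide concentrate has oral LD50 128.7 mg/kg, which is ≤ 500 mg/kg, so it is Class 6.1 (Toxic).
Class 6.1 quantity: three 883 g packs = 2.649 kg.
That exceeds the Class 6.1 road limit of 2.5 kg.

No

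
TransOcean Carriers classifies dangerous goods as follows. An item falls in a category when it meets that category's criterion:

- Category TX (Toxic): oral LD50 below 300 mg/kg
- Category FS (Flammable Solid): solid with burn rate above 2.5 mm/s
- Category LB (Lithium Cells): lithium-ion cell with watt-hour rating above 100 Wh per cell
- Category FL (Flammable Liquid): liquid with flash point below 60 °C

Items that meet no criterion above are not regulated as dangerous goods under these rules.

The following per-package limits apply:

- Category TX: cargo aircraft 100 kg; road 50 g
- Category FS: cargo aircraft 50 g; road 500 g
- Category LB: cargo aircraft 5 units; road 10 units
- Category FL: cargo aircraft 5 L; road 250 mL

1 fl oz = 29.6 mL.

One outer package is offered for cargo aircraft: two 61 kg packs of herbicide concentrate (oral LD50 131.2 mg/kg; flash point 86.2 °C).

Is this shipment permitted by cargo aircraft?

The herbicide concentrate has oral LD50 131.2 mg/kg, which is < 300 mg/kg, so it is Category TX (Toxic).
Category TX quantity: two 61 kg packs = 122 kg.
122 kg > 100 kg (cargo aircraft limit, Category TX) — over the limit.

No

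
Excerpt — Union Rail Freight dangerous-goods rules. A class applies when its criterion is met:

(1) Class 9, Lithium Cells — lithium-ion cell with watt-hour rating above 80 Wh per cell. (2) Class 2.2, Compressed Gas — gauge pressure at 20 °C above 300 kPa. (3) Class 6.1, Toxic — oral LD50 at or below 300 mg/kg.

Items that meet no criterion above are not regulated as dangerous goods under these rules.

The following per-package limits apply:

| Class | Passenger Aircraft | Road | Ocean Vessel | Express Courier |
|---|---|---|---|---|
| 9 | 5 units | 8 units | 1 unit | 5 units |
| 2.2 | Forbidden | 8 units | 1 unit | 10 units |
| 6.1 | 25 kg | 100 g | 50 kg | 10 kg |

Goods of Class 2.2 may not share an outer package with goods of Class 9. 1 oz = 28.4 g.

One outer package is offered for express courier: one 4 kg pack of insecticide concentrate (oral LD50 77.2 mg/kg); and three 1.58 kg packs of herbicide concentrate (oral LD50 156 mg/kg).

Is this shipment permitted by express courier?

Yes

With oral LD50 77.2 mg/kg (≤ 300 mg/kg), the insecticide concentrate falls in Class 6.1.
Oral LD50 156 mg/kg meets the Class 6.1 criterion (Toxic), so the herbicide concentrate is Class 6.1.
Total Class 6.1: 4 kg + (three 1.58 kg packs = 4.74 kg) = 8.74 kg.
8.74 kg ≤ 10 kg (express courier limit, Class 6.1) — within limit.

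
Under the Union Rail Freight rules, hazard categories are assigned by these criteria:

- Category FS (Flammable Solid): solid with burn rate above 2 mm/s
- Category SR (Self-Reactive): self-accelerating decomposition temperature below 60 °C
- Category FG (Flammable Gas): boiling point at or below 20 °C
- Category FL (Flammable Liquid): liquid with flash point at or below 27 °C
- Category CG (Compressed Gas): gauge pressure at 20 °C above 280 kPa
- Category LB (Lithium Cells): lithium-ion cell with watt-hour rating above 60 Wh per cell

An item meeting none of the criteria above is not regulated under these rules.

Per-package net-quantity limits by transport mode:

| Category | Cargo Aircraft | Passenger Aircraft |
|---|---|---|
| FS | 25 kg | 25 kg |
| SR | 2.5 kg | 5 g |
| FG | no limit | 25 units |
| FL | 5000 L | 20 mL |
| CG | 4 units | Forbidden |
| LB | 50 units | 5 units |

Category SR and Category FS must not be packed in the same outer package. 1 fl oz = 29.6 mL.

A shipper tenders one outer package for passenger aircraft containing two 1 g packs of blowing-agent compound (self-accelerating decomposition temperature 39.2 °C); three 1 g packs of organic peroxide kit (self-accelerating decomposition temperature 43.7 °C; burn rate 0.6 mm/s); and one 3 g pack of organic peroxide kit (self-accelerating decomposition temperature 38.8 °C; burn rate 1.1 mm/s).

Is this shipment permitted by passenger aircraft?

The blowing-agent compound has self-accelerating decomposition temperature 39.2 °C, which is < 60 °C, so it is Category SR (Self-Reactive).
Self-accelerating decomposition temperature 43.7 °C meets the Category SR criterion (Self-Reactive), so the organic peroxide kit is Category SR.
Organic peroxide kit: self-accelerating decomposition temperature 38.8 °C < 60 °C → Category SR (Self-Reactive).
Category SR net quantity: (two 1 g packs = 2 g) + (three 1 g packs = 3 g) + 3 g = 8 g.
8 g exceeds the passenger aircraft limit of 5 g for Category SR.

No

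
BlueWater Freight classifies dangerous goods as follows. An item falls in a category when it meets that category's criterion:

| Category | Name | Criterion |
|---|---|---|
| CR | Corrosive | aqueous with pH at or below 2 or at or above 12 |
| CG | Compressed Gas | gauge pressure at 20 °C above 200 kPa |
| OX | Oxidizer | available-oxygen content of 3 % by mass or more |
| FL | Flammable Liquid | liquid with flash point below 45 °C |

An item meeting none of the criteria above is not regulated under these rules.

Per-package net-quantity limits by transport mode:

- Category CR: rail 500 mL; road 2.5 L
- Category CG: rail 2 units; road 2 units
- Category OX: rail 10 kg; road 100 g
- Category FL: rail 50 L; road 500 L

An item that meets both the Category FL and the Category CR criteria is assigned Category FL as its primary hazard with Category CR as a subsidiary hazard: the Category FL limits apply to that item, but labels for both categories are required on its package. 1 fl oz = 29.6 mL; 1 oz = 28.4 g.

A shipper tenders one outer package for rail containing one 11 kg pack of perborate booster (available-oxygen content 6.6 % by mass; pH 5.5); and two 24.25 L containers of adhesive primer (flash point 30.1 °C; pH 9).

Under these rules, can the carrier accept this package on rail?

With available-oxygen content 6.6 % by mass (≥ 3 % by mass), the perborate booster falls in Category OX.
Adhesive primer: flash point 30.1 °C < 45 °C → Category FL (Flammable Liquid).
Category FL quantity: two 24.25 L containers = 48.5 L.
48.5 L ≤ 50 L (rail limit, Category FL) — within limit.
Category OX quantity: 11 kg.
11 kg > 10 kg (rail limit, Category OX) — over the limit.

No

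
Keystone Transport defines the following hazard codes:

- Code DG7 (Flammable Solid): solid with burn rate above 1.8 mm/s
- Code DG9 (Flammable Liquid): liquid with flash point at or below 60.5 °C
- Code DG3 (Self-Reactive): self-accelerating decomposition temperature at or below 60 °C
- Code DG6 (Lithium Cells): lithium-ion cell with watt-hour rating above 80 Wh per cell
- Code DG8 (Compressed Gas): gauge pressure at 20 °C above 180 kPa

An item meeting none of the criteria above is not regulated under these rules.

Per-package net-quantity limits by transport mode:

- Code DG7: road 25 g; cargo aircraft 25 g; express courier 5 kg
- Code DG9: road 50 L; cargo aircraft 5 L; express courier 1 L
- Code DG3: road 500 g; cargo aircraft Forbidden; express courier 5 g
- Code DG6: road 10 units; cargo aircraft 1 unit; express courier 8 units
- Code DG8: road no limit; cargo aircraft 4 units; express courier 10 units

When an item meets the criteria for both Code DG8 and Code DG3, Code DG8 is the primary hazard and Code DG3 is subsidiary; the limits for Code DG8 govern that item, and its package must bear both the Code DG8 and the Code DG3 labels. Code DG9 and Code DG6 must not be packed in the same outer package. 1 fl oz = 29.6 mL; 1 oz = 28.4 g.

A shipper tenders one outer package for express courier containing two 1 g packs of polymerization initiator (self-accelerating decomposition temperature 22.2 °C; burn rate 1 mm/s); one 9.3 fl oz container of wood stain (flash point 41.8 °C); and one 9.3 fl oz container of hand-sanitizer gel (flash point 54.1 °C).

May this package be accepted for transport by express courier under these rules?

Yes

The polymerization initiator has self-accelerating decomposition temperature 22.2 °C, which is ≤ 60 °C, so it is Code DG3 (Self-Reactive).
With flash point 41.8 °C (≤ 60.5 °C), the wood stain falls in Code DG9.
With flash point 54.1 °C (≤ 60.5 °C), the hand-sanitizer gel falls in Code DG9.
Total Code DG9: (one 9.3 fl oz container = 275.28 mL) + (one 9.3 fl oz container = 275.28 mL) = 550.56 mL.
550.56 mL is within the express courier limit of 1 L for Code DG9.
Code DG3 quantity: two 1 g packs = 2 g.
2 g ≤ 5 g (express courier limit, Code DG3) — within limit.
The segregation rule (Code DG9 with Code DG6) does not apply to Code DG9 with Code DG3.
Every hazard code is within its express courier limit and no segregation rule is violated.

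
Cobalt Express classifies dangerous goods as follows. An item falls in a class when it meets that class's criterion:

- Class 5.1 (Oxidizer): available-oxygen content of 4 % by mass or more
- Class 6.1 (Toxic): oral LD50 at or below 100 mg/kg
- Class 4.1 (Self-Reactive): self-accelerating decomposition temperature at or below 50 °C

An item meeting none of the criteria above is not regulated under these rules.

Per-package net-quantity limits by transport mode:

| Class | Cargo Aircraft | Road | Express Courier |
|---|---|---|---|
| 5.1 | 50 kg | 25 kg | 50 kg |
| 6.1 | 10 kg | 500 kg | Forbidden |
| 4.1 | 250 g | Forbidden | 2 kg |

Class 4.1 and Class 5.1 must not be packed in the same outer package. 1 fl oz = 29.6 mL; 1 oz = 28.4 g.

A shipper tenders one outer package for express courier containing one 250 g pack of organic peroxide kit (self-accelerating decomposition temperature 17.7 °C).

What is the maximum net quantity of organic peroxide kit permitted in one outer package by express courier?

2 kg

Self-accelerating decomposition temperature 17.7 °C meets the Class 4.1 criterion (Self-Reactive), so the organic peroxide kit is Class 4.1.
The express courier limit for Class 4.1 is 2 kg.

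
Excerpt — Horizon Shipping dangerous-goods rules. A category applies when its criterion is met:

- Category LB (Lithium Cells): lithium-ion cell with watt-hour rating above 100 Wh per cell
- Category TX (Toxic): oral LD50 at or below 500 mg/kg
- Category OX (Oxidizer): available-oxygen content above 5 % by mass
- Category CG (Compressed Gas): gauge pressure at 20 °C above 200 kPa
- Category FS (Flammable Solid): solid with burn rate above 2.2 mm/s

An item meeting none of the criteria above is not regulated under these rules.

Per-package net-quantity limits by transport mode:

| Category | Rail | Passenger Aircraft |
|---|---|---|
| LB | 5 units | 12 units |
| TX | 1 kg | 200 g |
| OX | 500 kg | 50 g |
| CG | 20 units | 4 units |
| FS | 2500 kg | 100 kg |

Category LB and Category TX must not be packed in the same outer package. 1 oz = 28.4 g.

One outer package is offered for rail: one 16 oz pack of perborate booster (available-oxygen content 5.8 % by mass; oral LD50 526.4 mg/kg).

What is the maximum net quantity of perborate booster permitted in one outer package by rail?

500 kg

The perborate booster has available-oxygen content 5.8 % by mass, which is > 5 % by mass, so it is Category OX (Oxidizer).
The rail limit for Category OX is 500 kg.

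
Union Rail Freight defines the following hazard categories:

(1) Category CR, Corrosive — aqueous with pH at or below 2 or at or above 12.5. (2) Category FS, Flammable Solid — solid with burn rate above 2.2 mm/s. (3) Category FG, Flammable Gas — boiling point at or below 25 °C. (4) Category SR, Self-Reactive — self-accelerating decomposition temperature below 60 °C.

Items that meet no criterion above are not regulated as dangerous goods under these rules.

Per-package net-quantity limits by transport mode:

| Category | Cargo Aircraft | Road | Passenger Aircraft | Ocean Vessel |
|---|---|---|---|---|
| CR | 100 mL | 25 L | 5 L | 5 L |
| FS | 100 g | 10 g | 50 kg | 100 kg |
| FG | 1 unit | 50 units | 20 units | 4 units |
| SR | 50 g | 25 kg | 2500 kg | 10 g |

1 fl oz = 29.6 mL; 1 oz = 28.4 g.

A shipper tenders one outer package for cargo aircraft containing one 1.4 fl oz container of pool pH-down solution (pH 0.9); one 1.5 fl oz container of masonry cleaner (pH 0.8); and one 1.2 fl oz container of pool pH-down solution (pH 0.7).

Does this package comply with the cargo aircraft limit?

No

With pH 0.9 (≤ 2), the pool pH-down solution falls in Category CR.
pH 0.8 meets the Category CR criterion (Corrosive), so the masonry cleaner is Category CR.
With pH 0.7 (≤ 2), the pool pH-down solution falls in Category CR.
Total Category CR: (one 1.4 fl oz container = 41.44 mL) + (one 1.5 fl oz container = 44.4 mL) + (one 1.2 fl oz container = 35.52 mL) = 121.36 mL.
121.36 mL exceeds the cargo aircraft limit of 100 mL for Category CR.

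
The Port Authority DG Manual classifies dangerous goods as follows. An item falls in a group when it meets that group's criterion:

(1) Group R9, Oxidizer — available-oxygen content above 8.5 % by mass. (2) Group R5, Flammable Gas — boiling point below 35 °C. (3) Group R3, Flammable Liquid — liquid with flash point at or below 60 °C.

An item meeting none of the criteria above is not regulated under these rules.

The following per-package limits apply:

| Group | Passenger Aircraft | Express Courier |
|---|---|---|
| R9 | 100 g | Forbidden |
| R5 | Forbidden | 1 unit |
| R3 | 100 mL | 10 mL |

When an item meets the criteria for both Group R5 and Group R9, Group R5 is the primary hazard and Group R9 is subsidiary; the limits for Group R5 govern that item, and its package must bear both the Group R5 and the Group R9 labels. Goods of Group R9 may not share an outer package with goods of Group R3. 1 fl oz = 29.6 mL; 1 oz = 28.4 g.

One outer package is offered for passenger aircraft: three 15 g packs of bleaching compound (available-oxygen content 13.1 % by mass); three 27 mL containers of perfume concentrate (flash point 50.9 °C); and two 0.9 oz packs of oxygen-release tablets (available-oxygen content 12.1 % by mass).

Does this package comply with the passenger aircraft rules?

With available-oxygen content 13.1 % by mass (> 8.5 % by mass), the bleaching compound falls in Group R9.
Perfume concentrate: flash point 50.9 °C ≤ 60 °C → Group R3 (Flammable Liquid).
Oxygen-release tablets: available-oxygen content 12.1 % by mass > 8.5 % by mass → Group R9 (Oxidizer).
Group R9 net quantity: (three 15 g packs = 45 g) + (two 0.9 oz packs = 51.12 g) = 96.12 g.
96.12 g is within the passenger aircraft limit of 100 g for Group R9.
Group R3 quantity: three 27 mL containers = 81 mL.
That is within the Group R3 passenger aircraft limit of 100 mL.
Group R9 and Group R3 may not share an outer package.

No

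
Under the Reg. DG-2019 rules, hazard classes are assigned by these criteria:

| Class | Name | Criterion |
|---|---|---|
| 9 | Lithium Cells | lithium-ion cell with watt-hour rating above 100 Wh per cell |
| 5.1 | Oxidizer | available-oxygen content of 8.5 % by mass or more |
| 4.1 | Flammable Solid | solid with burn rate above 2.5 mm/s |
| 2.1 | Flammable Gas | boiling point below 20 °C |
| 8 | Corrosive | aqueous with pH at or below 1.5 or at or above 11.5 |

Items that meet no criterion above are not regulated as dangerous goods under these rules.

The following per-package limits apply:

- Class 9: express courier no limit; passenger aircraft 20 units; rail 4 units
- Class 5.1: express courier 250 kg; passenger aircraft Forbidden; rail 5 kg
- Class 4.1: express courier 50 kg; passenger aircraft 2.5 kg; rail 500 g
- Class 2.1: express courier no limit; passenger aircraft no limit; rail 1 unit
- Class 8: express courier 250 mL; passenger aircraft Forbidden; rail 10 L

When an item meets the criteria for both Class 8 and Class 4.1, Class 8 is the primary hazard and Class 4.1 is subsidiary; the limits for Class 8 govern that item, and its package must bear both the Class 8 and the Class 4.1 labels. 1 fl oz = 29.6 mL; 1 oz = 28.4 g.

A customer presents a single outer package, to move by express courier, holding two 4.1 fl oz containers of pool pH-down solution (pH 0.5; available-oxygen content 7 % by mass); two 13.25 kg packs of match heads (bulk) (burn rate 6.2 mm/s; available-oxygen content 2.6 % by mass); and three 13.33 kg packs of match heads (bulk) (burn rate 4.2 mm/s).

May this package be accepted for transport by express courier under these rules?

No

The pool pH-down solution has pH 0.5, which is ≤ 1.5, so it is Class 8 (Corrosive).
With burn rate 6.2 mm/s (> 2.5 mm/s), the match heads (bulk) fall in Class 4.1.
Match heads (bulk): burn rate 4.2 mm/s > 2.5 mm/s → Class 4.1 (Flammable Solid).
Class 4.1 net quantity: (two 13.25 kg packs = 26.5 kg) + (three 13.33 kg packs = 39.99 kg) = 66.49 kg.
66.49 kg exceeds the express courier limit of 50 kg for Class 4.1.
Class 8 quantity: two 4.1 fl oz containers = 242.72 mL.
242.72 mL ≤ 250 mL (express courier limit, Class 8) — within limit.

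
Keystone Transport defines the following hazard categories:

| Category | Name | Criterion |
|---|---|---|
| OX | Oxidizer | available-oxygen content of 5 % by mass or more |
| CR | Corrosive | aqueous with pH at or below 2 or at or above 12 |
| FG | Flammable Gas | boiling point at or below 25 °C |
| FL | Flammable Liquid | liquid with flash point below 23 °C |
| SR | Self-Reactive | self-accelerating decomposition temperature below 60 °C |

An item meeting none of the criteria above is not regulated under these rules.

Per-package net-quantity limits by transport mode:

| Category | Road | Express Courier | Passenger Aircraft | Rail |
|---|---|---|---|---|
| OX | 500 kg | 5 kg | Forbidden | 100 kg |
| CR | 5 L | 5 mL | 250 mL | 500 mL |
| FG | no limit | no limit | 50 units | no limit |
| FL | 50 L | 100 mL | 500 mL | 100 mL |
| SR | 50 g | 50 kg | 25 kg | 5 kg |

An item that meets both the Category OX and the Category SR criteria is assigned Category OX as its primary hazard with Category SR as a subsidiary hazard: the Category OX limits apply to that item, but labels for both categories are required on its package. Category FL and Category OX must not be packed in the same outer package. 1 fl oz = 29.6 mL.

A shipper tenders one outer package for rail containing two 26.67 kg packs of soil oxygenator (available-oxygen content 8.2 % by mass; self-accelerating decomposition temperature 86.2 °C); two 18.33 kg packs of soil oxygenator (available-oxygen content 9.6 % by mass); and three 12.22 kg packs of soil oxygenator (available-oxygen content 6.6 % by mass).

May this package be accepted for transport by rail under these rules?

Available-oxygen content 8.2 % by mass meets the Category OX criterion (Oxidizer), so the soil oxygenator is Category OX.
With available-oxygen content 9.6 % by mass (≥ 5 % by mass), the soil oxygenator falls in Category OX.
With available-oxygen content 6.6 % by mass (≥ 5 % by mass), the soil oxygenator falls in Category OX.
Total Category OX: (two 26.67 kg packs = 53.34 kg) + (two 18.33 kg packs = 36.66 kg) + (three 12.22 kg packs = 36.66 kg) = 126.66 kg.
126.66 kg exceeds the rail limit of 100 kg for Category OX.

No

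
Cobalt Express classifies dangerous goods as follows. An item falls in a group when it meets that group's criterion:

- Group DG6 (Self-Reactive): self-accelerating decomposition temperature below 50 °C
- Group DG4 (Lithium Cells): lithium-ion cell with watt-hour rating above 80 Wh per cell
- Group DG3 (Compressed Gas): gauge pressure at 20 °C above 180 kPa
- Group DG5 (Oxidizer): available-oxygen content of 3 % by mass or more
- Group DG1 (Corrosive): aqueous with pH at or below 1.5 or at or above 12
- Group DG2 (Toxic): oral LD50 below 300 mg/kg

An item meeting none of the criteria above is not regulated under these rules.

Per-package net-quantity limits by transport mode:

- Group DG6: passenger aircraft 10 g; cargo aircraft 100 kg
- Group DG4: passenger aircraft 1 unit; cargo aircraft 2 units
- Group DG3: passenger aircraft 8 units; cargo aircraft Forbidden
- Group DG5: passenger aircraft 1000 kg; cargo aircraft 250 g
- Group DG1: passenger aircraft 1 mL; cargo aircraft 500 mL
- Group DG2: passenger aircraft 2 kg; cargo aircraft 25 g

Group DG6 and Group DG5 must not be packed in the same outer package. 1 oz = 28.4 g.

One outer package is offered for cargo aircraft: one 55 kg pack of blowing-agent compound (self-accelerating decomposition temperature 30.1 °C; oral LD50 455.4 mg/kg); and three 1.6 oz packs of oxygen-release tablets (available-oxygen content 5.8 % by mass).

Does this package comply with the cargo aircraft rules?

No

The blowing-agent compound has self-accelerating decomposition temperature 30.1 °C, which is < 50 °C, so it is Group DG6 (Self-Reactive).
With available-oxygen content 5.8 % by mass (≥ 3 % by mass), the oxygen-release tablets fall in Group DG5.
Group DG6 quantity: 55 kg.
That is within the Group DG6 cargo aircraft limit of 100 kg.
Group DG5 quantity: three 1.6 oz packs = 136.32 g.
136.32 g is within the cargo aircraft limit of 250 g for Group DG5.
Group DG6 and Group DG5 may not share an outer package.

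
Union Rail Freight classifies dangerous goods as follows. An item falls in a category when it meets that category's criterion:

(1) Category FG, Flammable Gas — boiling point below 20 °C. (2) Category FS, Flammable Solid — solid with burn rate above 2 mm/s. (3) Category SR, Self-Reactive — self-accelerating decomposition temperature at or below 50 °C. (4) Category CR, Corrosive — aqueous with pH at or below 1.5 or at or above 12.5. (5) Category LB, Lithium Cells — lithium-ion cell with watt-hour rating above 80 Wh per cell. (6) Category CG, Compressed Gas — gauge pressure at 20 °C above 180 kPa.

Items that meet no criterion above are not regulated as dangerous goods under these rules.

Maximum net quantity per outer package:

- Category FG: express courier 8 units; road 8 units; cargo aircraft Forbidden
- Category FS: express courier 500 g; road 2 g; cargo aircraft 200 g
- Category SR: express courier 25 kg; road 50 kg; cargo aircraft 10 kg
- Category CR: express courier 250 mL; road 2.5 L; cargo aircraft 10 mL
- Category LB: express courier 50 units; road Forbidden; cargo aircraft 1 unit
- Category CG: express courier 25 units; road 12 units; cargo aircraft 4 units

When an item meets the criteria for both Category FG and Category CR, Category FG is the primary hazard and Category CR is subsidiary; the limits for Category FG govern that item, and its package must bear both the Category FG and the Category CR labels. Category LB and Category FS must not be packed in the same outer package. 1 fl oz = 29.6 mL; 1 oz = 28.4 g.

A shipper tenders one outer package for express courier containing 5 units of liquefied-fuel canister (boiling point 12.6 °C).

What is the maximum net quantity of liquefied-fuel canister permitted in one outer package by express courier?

8 units

The liquefied-fuel canister has boiling point 12.6 °C, which is < 20 °C, so it is Category FG (Flammable Gas).
The express courier limit for Category FG is 8 units.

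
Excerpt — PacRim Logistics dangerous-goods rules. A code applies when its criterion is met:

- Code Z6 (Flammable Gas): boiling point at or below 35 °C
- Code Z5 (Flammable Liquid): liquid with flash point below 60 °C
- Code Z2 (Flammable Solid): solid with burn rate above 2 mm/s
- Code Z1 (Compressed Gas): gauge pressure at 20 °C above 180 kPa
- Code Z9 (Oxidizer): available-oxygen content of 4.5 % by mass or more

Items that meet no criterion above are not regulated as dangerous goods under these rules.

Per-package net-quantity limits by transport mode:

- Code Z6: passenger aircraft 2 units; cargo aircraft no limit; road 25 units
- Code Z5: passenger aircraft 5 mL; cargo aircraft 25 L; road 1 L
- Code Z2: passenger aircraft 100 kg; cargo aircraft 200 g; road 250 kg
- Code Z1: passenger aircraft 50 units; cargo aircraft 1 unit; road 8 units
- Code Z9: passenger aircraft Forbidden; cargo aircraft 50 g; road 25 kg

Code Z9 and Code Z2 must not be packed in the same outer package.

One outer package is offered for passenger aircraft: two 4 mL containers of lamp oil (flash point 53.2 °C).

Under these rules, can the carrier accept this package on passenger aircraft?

No

Lamp oil: flash point 53.2 °C < 60 °C → Code Z5 (Flammable Liquid).
Code Z5 quantity: two 4 mL containers = 8 mL.
That exceeds the Code Z5 passenger aircraft limit of 5 mL.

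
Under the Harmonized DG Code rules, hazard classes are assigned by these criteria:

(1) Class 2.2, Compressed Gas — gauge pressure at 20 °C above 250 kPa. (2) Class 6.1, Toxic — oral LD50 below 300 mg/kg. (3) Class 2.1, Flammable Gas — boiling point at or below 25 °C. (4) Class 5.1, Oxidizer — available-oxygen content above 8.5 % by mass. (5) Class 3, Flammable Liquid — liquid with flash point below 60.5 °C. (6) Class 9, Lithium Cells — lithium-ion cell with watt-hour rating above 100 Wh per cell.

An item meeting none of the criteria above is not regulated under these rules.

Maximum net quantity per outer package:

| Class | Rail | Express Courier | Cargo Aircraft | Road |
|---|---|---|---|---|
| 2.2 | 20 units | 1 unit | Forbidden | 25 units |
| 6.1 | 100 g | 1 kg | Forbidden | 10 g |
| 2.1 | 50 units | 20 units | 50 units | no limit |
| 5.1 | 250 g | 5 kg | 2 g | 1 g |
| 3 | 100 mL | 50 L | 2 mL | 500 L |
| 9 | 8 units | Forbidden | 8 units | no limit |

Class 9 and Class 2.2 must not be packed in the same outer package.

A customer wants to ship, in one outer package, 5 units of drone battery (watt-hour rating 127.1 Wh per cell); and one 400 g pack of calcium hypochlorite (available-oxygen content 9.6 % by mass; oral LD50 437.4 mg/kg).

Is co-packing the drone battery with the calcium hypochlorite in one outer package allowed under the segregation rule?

Yes

Watt-hour rating 127.1 Wh per cell meets the Class 9 criterion (Lithium Cells), so the drone battery is Class 9.
Available-oxygen content 9.6 % by mass meets the Class 5.1 criterion (Oxidizer), so the calcium hypochlorite is Class 5.1.
No segregation rule bars Class 9 with Class 5.1.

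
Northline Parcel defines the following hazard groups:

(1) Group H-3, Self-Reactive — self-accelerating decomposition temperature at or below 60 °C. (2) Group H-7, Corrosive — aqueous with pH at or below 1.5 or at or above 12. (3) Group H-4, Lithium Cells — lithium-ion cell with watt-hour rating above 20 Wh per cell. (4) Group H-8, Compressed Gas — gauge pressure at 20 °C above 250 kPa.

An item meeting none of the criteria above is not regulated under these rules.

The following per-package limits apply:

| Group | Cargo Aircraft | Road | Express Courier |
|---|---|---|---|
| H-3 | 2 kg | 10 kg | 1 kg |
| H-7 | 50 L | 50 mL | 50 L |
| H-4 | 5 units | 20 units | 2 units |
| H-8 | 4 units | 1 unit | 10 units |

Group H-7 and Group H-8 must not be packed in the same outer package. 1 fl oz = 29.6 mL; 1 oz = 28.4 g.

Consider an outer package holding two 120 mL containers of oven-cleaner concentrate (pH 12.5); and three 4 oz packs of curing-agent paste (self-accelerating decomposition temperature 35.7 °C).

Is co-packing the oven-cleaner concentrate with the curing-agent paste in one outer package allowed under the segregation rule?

pH 12.5 meets the Group H-7 criterion (Corrosive), so the oven-cleaner concentrate is Group H-7.
Curing-agent paste: self-accelerating decomposition temperature 35.7 °C ≤ 60 °C → Group H-3 (Self-Reactive).
No segregation rule bars Group H-7 with Group H-3.

Yes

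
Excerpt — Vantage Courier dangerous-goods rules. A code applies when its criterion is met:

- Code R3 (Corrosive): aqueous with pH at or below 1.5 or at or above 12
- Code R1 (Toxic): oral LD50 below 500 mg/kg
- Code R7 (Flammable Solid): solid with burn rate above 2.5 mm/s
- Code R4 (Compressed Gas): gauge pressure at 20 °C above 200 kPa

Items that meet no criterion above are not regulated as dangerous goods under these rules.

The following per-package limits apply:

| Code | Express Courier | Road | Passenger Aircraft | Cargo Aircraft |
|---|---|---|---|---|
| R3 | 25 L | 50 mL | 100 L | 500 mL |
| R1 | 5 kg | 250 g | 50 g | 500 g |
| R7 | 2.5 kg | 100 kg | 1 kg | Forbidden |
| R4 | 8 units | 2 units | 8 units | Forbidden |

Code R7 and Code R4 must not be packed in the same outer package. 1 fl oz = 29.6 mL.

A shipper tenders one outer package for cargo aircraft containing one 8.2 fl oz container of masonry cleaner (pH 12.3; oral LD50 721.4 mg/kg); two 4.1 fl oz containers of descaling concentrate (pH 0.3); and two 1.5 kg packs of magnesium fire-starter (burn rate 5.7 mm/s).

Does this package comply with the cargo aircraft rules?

Masonry cleaner: pH 12.3 ≥ 12 → Code R3 (Corrosive).
Descaling concentrate: pH 0.3 ≤ 1.5 → Code R3 (Corrosive).
Burn rate 5.7 mm/s meets the Code R7 criterion (Flammable Solid), so the magnesium fire-starter is Code R7.
Code R7 quantity: two 1.5 kg packs = 3 kg.
By cargo aircraft, Code R7 is Forbidden regardless of quantity.
Total Code R3: (one 8.2 fl oz container = 242.72 mL) + (two 4.1 fl oz containers = 242.72 mL) = 485.44 mL.
That is within the Code R3 cargo aircraft limit of 500 mL.
The segregation rule (Code R7 with Code R4) does not apply to Code R7 with Code R3.

No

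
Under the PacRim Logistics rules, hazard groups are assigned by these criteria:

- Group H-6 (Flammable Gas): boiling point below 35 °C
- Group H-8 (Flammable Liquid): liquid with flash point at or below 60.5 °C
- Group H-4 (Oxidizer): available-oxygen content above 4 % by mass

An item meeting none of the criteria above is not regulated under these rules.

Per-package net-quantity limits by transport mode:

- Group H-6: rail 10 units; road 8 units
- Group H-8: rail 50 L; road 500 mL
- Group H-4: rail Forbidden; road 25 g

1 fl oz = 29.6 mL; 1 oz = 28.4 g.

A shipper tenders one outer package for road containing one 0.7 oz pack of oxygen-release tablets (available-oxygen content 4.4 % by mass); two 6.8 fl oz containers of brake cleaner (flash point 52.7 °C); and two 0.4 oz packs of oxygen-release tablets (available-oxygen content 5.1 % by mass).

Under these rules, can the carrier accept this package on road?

The oxygen-release tablets have available-oxygen content 4.4 % by mass, which is > 4 % by mass, so they are Group H-4 (Oxidizer).
Flash point 52.7 °C meets the Group H-8 criterion (Flammable Liquid), so the brake cleaner is Group H-8.
With available-oxygen content 5.1 % by mass (> 4 % by mass), the oxygen-release tablets fall in Group H-4.
Group H-4 net quantity: (one 0.7 oz pack = 19.88 g) + (two 0.4 oz packs = 22.72 g) = 42.6 g.
42.6 g exceeds the road limit of 25 g for Group H-4.
Group H-8 quantity: two 6.8 fl oz containers = 402.56 mL.
402.56 mL ≤ 500 mL (road limit, Group H-8) — within limit.

No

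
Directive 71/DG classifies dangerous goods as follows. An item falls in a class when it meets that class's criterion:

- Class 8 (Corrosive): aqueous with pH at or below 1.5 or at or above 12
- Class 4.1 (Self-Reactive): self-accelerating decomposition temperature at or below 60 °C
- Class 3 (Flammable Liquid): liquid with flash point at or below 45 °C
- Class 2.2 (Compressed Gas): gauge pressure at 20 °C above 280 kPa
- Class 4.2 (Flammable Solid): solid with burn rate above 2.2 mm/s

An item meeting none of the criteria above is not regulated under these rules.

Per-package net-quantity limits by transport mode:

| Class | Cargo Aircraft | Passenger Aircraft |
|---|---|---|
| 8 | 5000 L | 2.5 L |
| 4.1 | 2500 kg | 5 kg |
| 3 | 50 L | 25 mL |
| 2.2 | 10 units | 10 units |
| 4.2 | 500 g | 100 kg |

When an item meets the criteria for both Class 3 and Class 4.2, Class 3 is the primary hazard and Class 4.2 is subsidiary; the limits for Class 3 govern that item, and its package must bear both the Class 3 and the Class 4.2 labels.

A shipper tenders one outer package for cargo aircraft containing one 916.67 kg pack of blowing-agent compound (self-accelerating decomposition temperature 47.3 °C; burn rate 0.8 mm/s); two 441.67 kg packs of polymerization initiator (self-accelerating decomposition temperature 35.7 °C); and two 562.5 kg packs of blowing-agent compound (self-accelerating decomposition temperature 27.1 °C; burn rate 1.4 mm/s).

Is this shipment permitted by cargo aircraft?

No

Self-accelerating decomposition temperature 47.3 °C meets the Class 4.1 criterion (Self-Reactive), so the blowing-agent compound is Class 4.1.
The polymerization initiator has self-accelerating decomposition temperature 35.7 °C, which is ≤ 60 °C, so it is Class 4.1 (Self-Reactive).
The blowing-agent compound has self-accelerating decomposition temperature 27.1 °C, which is ≤ 60 °C, so it is Class 4.1 (Self-Reactive).
Total Class 4.1: 916.67 kg + (two 441.67 kg packs = 883.34 kg) + (two 562.5 kg packs = 1125 kg) = 2925.01 kg.
2925.01 kg > 2500 kg (cargo aircraft limit, Class 4.1) — over the limit.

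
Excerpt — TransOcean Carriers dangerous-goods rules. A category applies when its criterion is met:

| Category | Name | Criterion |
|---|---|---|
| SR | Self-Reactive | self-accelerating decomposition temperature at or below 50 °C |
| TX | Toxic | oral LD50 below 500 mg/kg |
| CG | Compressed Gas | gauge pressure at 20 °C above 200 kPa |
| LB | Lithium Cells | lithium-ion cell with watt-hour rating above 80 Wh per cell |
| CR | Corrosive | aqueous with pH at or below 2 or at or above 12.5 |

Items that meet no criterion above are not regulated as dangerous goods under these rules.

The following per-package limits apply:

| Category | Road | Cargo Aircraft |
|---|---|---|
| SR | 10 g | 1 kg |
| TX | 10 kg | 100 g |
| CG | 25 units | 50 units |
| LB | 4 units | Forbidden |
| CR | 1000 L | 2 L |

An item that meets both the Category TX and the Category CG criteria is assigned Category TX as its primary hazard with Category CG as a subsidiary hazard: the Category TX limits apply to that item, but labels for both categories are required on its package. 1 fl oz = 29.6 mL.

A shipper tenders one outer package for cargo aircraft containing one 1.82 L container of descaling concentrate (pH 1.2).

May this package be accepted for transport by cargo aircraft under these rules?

Yes

pH 1.2 meets the Category CR criterion (Corrosive), so the descaling concentrate is Category CR.
Category CR quantity: 1.82 L.
1.82 L is within the cargo aircraft limit of 2 L for Category CR.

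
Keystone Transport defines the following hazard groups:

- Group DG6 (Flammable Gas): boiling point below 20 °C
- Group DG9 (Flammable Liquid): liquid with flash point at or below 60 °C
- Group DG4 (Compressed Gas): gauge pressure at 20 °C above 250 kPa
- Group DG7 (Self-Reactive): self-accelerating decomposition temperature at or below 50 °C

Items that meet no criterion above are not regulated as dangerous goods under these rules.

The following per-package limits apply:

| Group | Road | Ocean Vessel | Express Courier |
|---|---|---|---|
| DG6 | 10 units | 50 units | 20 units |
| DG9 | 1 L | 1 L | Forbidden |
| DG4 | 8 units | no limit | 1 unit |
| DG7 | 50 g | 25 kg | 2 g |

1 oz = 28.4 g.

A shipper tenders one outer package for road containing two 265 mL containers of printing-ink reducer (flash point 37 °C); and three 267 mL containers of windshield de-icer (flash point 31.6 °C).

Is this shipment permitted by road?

No

With flash point 37 °C (≤ 60 °C), the printing-ink reducer falls in Group DG9.
With flash point 31.6 °C (≤ 60 °C), the windshield de-icer falls in Group DG9.
Group DG9 net quantity: (two 265 mL containers = 530 mL) + (three 267 mL containers = 801 mL) = 1.331 L.
That exceeds the Group DG9 road limit of 1 L.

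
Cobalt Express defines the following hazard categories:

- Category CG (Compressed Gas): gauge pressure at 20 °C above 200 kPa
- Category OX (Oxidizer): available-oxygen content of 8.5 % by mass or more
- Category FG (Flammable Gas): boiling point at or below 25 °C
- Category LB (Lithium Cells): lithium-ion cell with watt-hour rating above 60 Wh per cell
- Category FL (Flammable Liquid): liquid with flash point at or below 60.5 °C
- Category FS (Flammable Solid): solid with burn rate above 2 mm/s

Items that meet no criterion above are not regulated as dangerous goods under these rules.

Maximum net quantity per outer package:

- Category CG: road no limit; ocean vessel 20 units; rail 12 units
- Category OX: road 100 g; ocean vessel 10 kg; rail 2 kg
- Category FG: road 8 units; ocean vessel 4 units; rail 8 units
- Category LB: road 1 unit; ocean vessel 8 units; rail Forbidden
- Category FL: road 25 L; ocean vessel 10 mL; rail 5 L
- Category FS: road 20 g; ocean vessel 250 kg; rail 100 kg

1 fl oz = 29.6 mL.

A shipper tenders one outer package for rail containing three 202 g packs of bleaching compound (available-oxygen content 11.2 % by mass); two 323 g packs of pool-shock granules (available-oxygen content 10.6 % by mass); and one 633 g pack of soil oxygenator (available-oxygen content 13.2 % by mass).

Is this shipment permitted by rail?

Yes

The bleaching compound has available-oxygen content 11.2 % by mass, which is ≥ 8.5 % by mass, so it is Category OX (Oxidizer).
With available-oxygen content 10.6 % by mass (≥ 8.5 % by mass), the pool-shock granules fall in Category OX.
Available-oxygen content 13.2 % by mass meets the Category OX criterion (Oxidizer), so the soil oxygenator is Category OX.
Total Category OX: (three 202 g packs = 606 g) + (two 323 g packs = 646 g) + 633 g = 1.885 kg.
That is within the Category OX rail limit of 2 kg.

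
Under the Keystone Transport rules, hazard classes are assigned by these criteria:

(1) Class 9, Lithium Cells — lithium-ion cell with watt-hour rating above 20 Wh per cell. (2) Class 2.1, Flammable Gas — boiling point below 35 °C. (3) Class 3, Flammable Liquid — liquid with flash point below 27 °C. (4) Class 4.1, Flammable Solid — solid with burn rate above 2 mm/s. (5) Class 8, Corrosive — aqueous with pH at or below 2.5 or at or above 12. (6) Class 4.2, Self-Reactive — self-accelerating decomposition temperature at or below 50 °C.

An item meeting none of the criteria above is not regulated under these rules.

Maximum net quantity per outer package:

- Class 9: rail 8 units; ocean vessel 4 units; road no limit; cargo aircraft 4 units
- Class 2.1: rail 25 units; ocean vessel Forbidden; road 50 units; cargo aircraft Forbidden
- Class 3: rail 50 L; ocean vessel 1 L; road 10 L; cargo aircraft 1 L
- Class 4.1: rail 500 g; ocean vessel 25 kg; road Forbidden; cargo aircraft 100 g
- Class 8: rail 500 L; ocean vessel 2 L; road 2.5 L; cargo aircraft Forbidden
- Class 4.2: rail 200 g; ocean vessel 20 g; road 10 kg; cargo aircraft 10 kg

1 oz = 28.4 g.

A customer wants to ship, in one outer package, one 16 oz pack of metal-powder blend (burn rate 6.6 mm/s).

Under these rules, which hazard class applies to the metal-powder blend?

With burn rate 6.6 mm/s (> 2 mm/s), the metal-powder blend falls in Class 4.1.

Class 4.1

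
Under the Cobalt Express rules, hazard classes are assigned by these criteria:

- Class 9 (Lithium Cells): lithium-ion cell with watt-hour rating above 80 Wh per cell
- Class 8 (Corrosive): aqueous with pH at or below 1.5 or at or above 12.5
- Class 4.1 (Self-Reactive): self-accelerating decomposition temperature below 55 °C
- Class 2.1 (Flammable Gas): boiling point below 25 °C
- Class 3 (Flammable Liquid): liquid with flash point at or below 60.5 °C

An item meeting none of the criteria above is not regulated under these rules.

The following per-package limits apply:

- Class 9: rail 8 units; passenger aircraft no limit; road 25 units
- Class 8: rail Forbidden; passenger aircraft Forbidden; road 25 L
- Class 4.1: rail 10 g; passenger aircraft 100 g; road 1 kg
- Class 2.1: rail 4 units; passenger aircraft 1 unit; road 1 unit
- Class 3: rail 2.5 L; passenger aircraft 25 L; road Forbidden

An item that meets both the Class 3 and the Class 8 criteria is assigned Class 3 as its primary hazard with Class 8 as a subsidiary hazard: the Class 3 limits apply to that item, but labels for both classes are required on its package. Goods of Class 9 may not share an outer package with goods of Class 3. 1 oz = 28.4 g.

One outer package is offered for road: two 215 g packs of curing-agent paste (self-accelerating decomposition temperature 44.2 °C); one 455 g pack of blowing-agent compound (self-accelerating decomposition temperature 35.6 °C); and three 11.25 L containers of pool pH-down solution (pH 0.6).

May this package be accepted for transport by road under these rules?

With self-accelerating decomposition temperature 44.2 °C (< 55 °C), the curing-agent paste falls in Class 4.1.
Self-accelerating decomposition temperature 35.6 °C meets the Class 4.1 criterion (Self-Reactive), so the blowing-agent compound is Class 4.1.
pH 0.6 meets the Class 8 criterion (Corrosive), so the pool pH-down solution is Class 8.
Class 4.1 net quantity: (two 215 g packs = 430 g) + 455 g = 885 g.
885 g ≤ 1 kg (road limit, Class 4.1) — within limit.
Class 8 quantity: three 11.25 L containers = 33.75 L.
33.75 L > 25 L (road limit, Class 8) — over the limit.
The segregation rule (Class 9 with Class 3) does not apply to Class 4.1 with Class 8.

No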